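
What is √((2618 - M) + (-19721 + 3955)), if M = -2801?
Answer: I*√10347 ≈ 101.72*I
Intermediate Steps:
√((2618 - M) + (-19721 + 3955)) = √((2618 - 1*(-2801)) + (-19721 + 3955)) = √((2618 + 2801) - 15766) = √(5419 - 15766) = √(-10347) = I*√10347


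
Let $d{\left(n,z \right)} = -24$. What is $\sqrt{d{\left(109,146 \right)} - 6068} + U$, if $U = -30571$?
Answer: $-30571 + 2 i \sqrt{1523} \approx -30571.0 + 78.051 i$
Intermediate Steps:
$\sqrt{d{\left(109,146 \right)} - 6068} + U = \sqrt{-24 - 6068} - 30571 = \sqrt{-6092} - 30571 = 2 i \sqrt{1523} - 30571 = -30571 + 2 i \sqrt{1523}$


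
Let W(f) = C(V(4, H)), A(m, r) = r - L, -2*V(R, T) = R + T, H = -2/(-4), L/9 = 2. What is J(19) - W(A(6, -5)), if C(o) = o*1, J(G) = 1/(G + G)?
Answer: 173/76 ≈ 2.2763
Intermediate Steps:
L = 18 (L = 9*2 = 18)
H = ½ (H = -2*(-¼) = ½ ≈ 0.50000)
V(R, T) = -R/2 - T/2 (V(R, T) = -(R + T)/2 = -R/2 - T/2)
J(G) = 1/(2*G)
A(m, r) = -18 + r (A(m, r) = r - 1*18 = r - 18 = -18 + r)
C(o) = o
W(f) = -9/4 (W(f) = -½*4 - ½*½ = -2 - ¼ = -9/4)
J(19) - W(A(6, -5)) = (½)/19 - 1*(-9/4) = (½)*(1/19) + 9/4 = 1/38 + 9/4 = 173/76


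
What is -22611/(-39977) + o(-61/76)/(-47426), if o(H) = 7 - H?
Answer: 81474839375/144092139352 ≈ 0.56544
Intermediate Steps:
-22611/(-39977) + o(-61/76)/(-47426) = -22611/(-39977) + (7 - (-61)/76)/(-47426) = -22611*(-1/39977) + (7 - (-61)/76)*(-1/47426) = 22611/39977 + (7 - 1*(-61/76))*(-1/47426) = 22611/39977 + (7 + 61/76)*(-1/47426) = 22611/39977 + (593/76)*(-1/47426) = 22611/39977 - 593/3604376 = 81474839375/144092139352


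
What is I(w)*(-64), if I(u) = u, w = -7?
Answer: 448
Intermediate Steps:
I(w)*(-64) = -7*(-64) = 448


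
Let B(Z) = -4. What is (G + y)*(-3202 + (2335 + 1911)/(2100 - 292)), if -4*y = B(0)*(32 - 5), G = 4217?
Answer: -3068926585/226 ≈ -1.3579e+7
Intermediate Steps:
y = 27 (y = -(-1)*(32 - 5) = -(-1)*27 = -1/4*(-108) = 27)
(G + y)*(-3202 + (2335 + 1911)/(2100 - 292)) = (4217 + 27)*(-3202 + (2335 + 1911)/(2100 - 292)) = 4244*(-3202 + 4246/1808) = 4244*(-3202 + 4246*(1/1808)) = 4244*(-3202 + 2123/904) = 4244*(-2892485/904) = -3068926585/226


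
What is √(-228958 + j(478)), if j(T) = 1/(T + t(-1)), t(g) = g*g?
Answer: I*√52532351999/479 ≈ 478.5*I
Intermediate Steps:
t(g) = g²
j(T) = 1/(1 + T) (j(T) = 1/(T + (-1)²) = 1/(T + 1) = 1/(1 + T))
√(-228958 + j(478)) = √(-228958 + 1/(1 + 478)) = √(-228958 + 1/479) = √(-109670881/479) = I*√52532351999/479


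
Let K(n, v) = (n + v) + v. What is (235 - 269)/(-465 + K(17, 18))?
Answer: 17/206 ≈ 0.082524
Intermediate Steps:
K(n, v) = n + 2*v
(235 - 269)/(-465 + K(17, 18)) = (235 - 269)/(-465 + (17 + 2*18)) = -34/(-465 + (17 + 36)) = -34/(-465 + 53) = -34/(-412) = -34*(-1/412) = 17/206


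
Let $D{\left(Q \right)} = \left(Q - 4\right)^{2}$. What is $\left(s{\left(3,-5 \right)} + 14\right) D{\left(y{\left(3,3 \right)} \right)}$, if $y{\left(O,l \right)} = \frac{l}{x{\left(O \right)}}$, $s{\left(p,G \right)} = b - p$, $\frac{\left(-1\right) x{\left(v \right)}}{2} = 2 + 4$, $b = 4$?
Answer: $\frac{4335}{16} \approx 270.94$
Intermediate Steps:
$x{\left(v \right)} = -12$ ($x{\left(v \right)} = - 2 \left(2 + 4\right) = \left(-2\right) 6 = -12$)
$s{\left(p,G \right)} = 4 - p$
$y{\left(O,l \right)} = - \frac{l}{12}$ ($y{\left(O,l \right)} = \frac{l}{-12} = l \left(- \frac{1}{12}\right) = - \frac{l}{12}$)
$D{\left(Q \right)} = \left(-4 + Q\right)^{2}$
$\left(s{\left(3,-5 \right)} + 14\right) D{\left(y{\left(3,3 \right)} \right)} = \left(\left(4 - 3\right) + 14\right) \left(-4 - \frac{1}{4}\right)^{2} = \left(1 + 14\right) \left(- \frac{17}{4}\right)^{2} = 15 \cdot \frac{289}{16} = \frac{4335}{16}$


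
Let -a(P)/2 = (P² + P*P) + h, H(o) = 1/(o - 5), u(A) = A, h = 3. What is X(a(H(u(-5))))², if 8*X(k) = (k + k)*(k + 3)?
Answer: 8231161/390625 ≈ 21.072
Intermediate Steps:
H(o) = 1/(-5 + o)
a(P) = -6 - 4*P² (a(P) = -2*((P² + P*P) + 3) = -2*((P² + P²) + 3) = -2*(2*P² + 3) = -2*(3 + 2*P²) = -6 - 4*P²)
X(k) = k*(3 + k)/4 (X(k) = ((k + k)*(k + 3))/8 = ((2*k)*(3 + k))/8 = (2*k*(3 + k))/8 = k*(3 + k)/4)
X(a(H(u(-5))))² = ((-6 - 4/(-5 - 5)²)*(3 + (-6 - 4/(-5 - 5)²))/4)² = ((-6 - 4*(1/(-10))²)*(3 + (-6 - 4*(1/(-10))²))/4)² = ((-6 - 4*(-⅒)²)*(3 + (-6 - 4*(-⅒)²))/4)² = ((-6 - 4*1/100)*(3 + (-6 - 4*1/100))/4)² = ((-6 - 1/25)*(3 + (-6 - 1/25))/4)² = ((¼)*(-151/25)*(3 - 151/25))² = ((¼)*(-151/25)*(-76/25))² = (2869/625)² = 8231161/390625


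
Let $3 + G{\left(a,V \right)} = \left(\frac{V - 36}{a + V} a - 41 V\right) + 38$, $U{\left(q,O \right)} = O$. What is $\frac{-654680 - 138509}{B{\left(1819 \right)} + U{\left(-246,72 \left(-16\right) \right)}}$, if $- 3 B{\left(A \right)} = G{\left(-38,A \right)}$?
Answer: $- \frac{4238008827}{126675482} \approx -33.456$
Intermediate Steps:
$G{\left(a,V \right)} = 35 - 41 V + \frac{a \left(-36 + V\right)}{V + a}$ ($G{\left(a,V \right)} = -3 - \left(-38 + 41 V - \frac{V - 36}{a + V} a\right) = -3 - \left(-38 + 41 V - \frac{-36 + V}{V + a} a\right) = -3 - \left(-38 + 41 V - \frac{a \left(-36 + V\right)}{V + a}\right) = -3 + \left(38 - 41 V + \frac{a \left(-36 + V\right)}{V + a}\right) = 35 - 41 V + \frac{a \left(-36 + V\right)}{V + a}$)
$B{\left(A \right)} = - \frac{38 - 41 A^{2} + 1555 A}{3 \left(-38 + A\right)}$ ($B{\left(A \right)} = - \frac{\frac{1}{A - 38} \left(\left(-1\right) \left(-38\right) - 41 A^{2} + 35 A - 40 A \left(-38\right)\right)}{3} = - \frac{\frac{1}{-38 + A} \left(38 - 41 A^{2} + 35 A + 1520 A\right)}{3} = - \frac{\frac{1}{-38 + A} \left(38 - 41 A^{2} + 1555 A\right)}{3} = - \frac{38 - 41 A^{2} + 1555 A}{3 \left(-38 + A\right)}$)
$\frac{-654680 - 138509}{B{\left(1819 \right)} + U{\left(-246,72 \left(-16\right) \right)}} = \frac{-654680 - 138509}{\frac{-38 - 2828545 + 41 \cdot 1819^{2}}{3 \left(-38 + 1819\right)} + 72 \left(-16\right)} = - \frac{793189}{\frac{-38 - 2828545 + 41 \cdot 3308761}{3 \cdot 1781} - 1152} = - \frac{793189}{\frac{1}{3} \cdot \frac{1}{1781} \left(-38 - 2828545 + 135659201\right) - 1152} = - \frac{793189}{\frac{1}{3} \cdot \frac{1}{1781} \cdot 132830618 - 1152} = - \frac{793189}{\frac{132830618}{5343} - 1152} = - \frac{793189}{\frac{126675482}{5343}} = \left(-793189\right) \frac{5343}{126675482} = - \frac{4238008827}{126675482}$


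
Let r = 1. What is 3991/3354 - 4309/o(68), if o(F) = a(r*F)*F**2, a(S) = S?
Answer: 47709451/40561728 ≈ 1.1762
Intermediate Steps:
o(F) = F**3 (o(F) = (1*F)*F**2 = F*F**2 = F**3)
3991/3354 - 4309/o(68) = 3991/3354 - 4309/(68**3) = 3991*(1/3354) - 4309/314432 = 307/258 - 4309*1/314432 = 307/258 - 4309/314432 = 47709451/40561728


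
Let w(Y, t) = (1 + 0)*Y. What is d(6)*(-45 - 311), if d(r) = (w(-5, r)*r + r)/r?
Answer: 1424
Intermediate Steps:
w(Y, t) = Y (w(Y, t) = 1*Y = Y)
d(r) = -4 (d(r) = (-5*r + r)/r = (-4*r)/r = -4)
d(6)*(-45 - 311) = -4*(-45 - 311) = -4*(-356) = 1424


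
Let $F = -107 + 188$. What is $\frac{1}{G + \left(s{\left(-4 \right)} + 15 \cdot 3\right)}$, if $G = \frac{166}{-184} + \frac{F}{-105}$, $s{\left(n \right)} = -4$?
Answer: $\frac{3220}{126631} \approx 0.025428$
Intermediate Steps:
$F = 81$
$G = - \frac{5389}{3220}$ ($G = \frac{166}{-184} + \frac{81}{-105} = 166 \left(- \frac{1}{184}\right) + 81 \left(- \frac{1}{105}\right) = - \frac{83}{92} - \frac{27}{35} = - \frac{5389}{3220} \approx -1.6736$)
$\frac{1}{G + \left(s{\left(-4 \right)} + 15 \cdot 3\right)} = \frac{1}{- \frac{5389}{3220} + \left(-4 + 15 \cdot 3\right)} = \frac{1}{- \frac{5389}{3220} + \left(-4 + 45\right)} = \frac{1}{- \frac{5389}{3220} + 41} = \frac{1}{\frac{126631}{3220}} = \frac{3220}{126631}$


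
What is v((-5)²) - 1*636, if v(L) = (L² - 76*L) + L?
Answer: -1886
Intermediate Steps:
v(L) = L² - 75*L
v((-5)²) - 1*636 = (-5)²*(-75 + (-5)²) - 1*636 = 25*(-75 + 25) - 636 = 25*(-50) - 636 = -1250 - 636 = -1886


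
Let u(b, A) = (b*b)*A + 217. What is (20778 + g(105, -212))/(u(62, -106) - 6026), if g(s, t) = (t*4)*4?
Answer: -17386/413273 ≈ -0.042069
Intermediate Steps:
g(s, t) = 16*t (g(s, t) = (4*t)*4 = 16*t)
u(b, A) = 217 + A*b² (u(b, A) = b²*A + 217 = A*b² + 217 = 217 + A*b²)
(20778 + g(105, -212))/(u(62, -106) - 6026) = (20778 + 16*(-212))/((217 - 106*62²) - 6026) = (20778 - 3392)/((217 - 106*3844) - 6026) = 17386/((217 - 407464) - 6026) = 17386/(-407247 - 6026) = 17386/(-413273) = 17386*(-1/413273) = -17386/413273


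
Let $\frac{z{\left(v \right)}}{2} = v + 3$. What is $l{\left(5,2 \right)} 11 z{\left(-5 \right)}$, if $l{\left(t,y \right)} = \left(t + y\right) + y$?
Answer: $-396$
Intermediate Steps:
$l{\left(t,y \right)} = t + 2 y$
$z{\left(v \right)} = 6 + 2 v$ ($z{\left(v \right)} = 2 \left(v + 3\right) = 2 \left(3 + v\right) = 6 + 2 v$)
$l{\left(5,2 \right)} 11 z{\left(-5 \right)} = \left(5 + 2 \cdot 2\right) 11 \left(6 + 2 \left(-5\right)\right) = \left(5 + 4\right) 11 \left(6 - 10\right) = 9 \cdot 11 \left(-4\right) = 99 \left(-4\right) = -396$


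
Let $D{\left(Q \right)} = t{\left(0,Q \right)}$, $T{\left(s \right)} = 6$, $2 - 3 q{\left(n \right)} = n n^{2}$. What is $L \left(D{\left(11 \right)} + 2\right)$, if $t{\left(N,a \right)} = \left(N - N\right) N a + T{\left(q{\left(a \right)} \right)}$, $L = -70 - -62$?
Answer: $-64$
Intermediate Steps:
$q{\left(n \right)} = \frac{2}{3} - \frac{n^{3}}{3}$ ($q{\left(n \right)} = \frac{2}{3} - \frac{n n^{2}}{3} = \frac{2}{3} - \frac{n^{3}}{3}$)
$L = -8$ ($L = -70 + 62 = -8$)
$t{\left(N,a \right)} = 6$ ($t{\left(N,a \right)} = \left(N - N\right) N a + 6 = 0 N a + 6 = 0 a + 6 = 0 + 6 = 6$)
$D{\left(Q \right)} = 6$
$L \left(D{\left(11 \right)} + 2\right) = - 8 \left(6 + 2\right) = \left(-8\right) 8 = -64$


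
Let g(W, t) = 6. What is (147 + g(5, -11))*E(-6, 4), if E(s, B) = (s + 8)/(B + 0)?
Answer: 153/2 ≈ 76.500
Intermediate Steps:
E(s, B) = (8 + s)/B
(147 + g(5, -11))*E(-6, 4) = (147 + 6)*((8 - 6)/4) = 153*((1/4)*2) = 153*(1/2) = 153/2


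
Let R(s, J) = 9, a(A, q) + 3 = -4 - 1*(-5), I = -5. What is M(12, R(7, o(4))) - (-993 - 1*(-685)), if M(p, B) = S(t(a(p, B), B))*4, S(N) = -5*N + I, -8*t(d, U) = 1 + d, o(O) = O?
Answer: 571/2 ≈ 285.50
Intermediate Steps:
a(A, q) = -2 (a(A, q) = -3 + (-4 - 1*(-5)) = -3 + (-4 + 5) = -3 + 1 = -2)
t(d, U) = -1/8 - d/8 (t(d, U) = -(1 + d)/8 = -1/8 - d/8)
S(N) = -5 - 5*N (S(N) = -5*N - 5 = -5 - 5*N)
M(p, B) = -45/2 (M(p, B) = (-5 - 5*(-1/8 - 1/8*(-2)))*4 = (-5 - 5*(-1/8 + 1/4))*4 = (-5 - 5*1/8)*4 = (-5 - 5/8)*4 = -45/8*4 = -45/2)
M(12, R(7, o(4))) - (-993 - 1*(-685)) = -45/2 - (-993 - 1*(-685)) = -45/2 - (-993 + 685) = -45/2 - 1*(-308) = -45/2 + 308 = 571/2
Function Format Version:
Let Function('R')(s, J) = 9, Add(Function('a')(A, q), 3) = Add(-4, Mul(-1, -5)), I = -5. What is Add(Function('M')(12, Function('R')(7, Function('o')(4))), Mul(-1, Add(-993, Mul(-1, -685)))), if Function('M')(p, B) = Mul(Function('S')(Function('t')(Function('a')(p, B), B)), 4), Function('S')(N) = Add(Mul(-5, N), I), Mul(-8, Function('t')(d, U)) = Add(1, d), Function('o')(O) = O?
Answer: Rational(571, 2) ≈ 285.50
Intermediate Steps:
Function('a')(A, q) = -2 (Function('a')(A, q) = Add(-3, Add(-4, Mul(-1, -5))) = Add(-3, Add(-4, 5)) = Add(-3, 1) = -2)
Function('t')(d, U) = Add(Rational(-1, 8), Mul(Rational(-1, 8), d)) (Function('t')(d, U) = Mul(Rational(-1, 8), Add(1, d)) = Add(Rational(-1, 8), Mul(Rational(-1, 8), d)))
Function('S')(N) = Add(-5, Mul(-5, N)) (Function('S')(N) = Add(Mul(-5, N), -5) = Add(-5, Mul(-5, N)))
Function('M')(p, B) = Rational(-45, 2) (Function('M')(p, B) = Mul(Add(-5, Mul(-5, Add(Rational(-1, 8), Mul(Rational(-1, 8), -2)))), 4) = Mul(Add(-5, Mul(-5, Add(Rational(-1, 8), Rational(1, 4)))), 4) = Mul(Add(-5, Mul(-5, Rational(1, 8))), 4) = Mul(Add(-5, Rational(-5, 8)), 4) = Mul(Rational(-45, 8), 4) = Rational(-45, 2))
Add(Function('M')(12, Function('R')(7, Function('o')(4))), Mul(-1, Add(-993, Mul(-1, -685)))) = Add(Rational(-45, 2), Mul(-1, Add(-993, Mul(-1, -685)))) = Add(Rational(-45, 2), Mul(-1, Add(-993, 685))) = Add(Rational(-45, 2), Mul(-1, -308)) = Add(Rational(-45, 2), 308) = Rational(571, 2)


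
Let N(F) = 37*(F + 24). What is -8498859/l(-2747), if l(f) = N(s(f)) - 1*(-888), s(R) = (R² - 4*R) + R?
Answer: -8498859/279509026 ≈ -0.030406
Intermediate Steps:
s(R) = R² - 3*R
N(F) = 888 + 37*F (N(F) = 37*(24 + F) = 888 + 37*F)
l(f) = 1776 + 37*f*(-3 + f) (l(f) = (888 + 37*(f*(-3 + f))) - 1*(-888) = (888 + 37*f*(-3 + f)) + 888 = 1776 + 37*f*(-3 + f))
-8498859/l(-2747) = -8498859/(1776 + 37*(-2747)*(-3 - 2747)) = -8498859/(1776 + 37*(-2747)*(-2750)) = -8498859/(1776 + 279507250) = -8498859/279509026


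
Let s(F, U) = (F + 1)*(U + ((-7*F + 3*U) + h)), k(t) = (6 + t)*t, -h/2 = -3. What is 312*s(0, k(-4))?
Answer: -8112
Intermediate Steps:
h = 6 (h = -2*(-3) = 6)
k(t) = t*(6 + t)
s(F, U) = (1 + F)*(6 - 7*F + 4*U) (s(F, U) = (F + 1)*(U + ((-7*F + 3*U) + 6)) = (1 + F)*(U + (6 - 7*F + 3*U)) = (1 + F)*(6 - 7*F + 4*U))
312*s(0, k(-4)) = 312*(6 - 1*0 - 7*0² + 4*(-4*(6 - 4)) + 4*0*(-4*(6 - 4))) = 312*(6 + 0 - 7*0 + 4*(-4*2) + 4*0*(-4*2)) = 312*(6 + 0 + 0 + 4*(-8) + 4*0*(-8)) = 312*(6 + 0 + 0 - 32 + 0) = 312*(-26) = -8112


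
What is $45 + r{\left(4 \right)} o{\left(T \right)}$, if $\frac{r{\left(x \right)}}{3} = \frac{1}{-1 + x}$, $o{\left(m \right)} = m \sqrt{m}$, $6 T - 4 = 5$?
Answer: $45 + \frac{3 \sqrt{6}}{4} \approx 46.837$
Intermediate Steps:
$T = \frac{3}{2}$ ($T = \frac{2}{3} + \frac{1}{6} \cdot 5 = \frac{2}{3} + \frac{5}{6} = \frac{3}{2} \approx 1.5$)
$o{\left(m \right)} = m^{\frac{3}{2}}$
$r{\left(x \right)} = \frac{3}{-1 + x}$
$45 + r{\left(4 \right)} o{\left(T \right)} = 45 + \frac{3}{-1 + 4} \left(\frac{3}{2}\right)^{\frac{3}{2}} = 45 + \frac{3}{3} \frac{3 \sqrt{6}}{4} = 45 + 3 \cdot \frac{1}{3} \frac{3 \sqrt{6}}{4} = 45 + 1 \frac{3 \sqrt{6}}{4} = 45 + \frac{3 \sqrt{6}}{4}$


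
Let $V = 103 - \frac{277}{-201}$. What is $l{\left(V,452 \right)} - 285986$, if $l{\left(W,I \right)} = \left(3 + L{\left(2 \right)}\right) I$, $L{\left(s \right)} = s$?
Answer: $-283726$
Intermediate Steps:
$V = \frac{20980}{201}$ ($V = 103 - 277 \left(- \frac{1}{201}\right) = 103 - - \frac{277}{201} = 103 + \frac{277}{201} = \frac{20980}{201} \approx 104.38$)
$l{\left(W,I \right)} = 5 I$ ($l{\left(W,I \right)} = \left(3 + 2\right) I = 5 I$)
$l{\left(V,452 \right)} - 285986 = 5 \cdot 452 - 285986 = 2260 - 285986 = -283726$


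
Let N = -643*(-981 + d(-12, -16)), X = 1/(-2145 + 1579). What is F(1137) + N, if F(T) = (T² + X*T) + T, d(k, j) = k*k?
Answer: 1036965765/566 ≈ 1.8321e+6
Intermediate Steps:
X = -1/566 (X = 1/(-566) = -1/566 ≈ -0.0017668)
d(k, j) = k²
N = 538191 (N = -643*(-981 + (-12)²) = -643*(-981 + 144) = -643*(-837) = 538191)
F(T) = T² + 565*T/566 (F(T) = (T² - T/566) + T = T² + 565*T/566)
F(1137) + N = (1/566)*1137*(565 + 566*1137) + 538191 = (1/566)*1137*(565 + 643542) + 538191 = (1/566)*1137*644107 + 538191 = 732349659/566 + 538191 = 1036965765/566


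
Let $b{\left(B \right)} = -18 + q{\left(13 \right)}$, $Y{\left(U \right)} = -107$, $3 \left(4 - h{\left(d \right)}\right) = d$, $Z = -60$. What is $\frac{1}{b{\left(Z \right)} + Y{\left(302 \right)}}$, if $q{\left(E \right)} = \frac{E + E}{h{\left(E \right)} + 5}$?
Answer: $- \frac{7}{836} \approx -0.0083732$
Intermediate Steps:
$h{\left(d \right)} = 4 - \frac{d}{3}$
$q{\left(E \right)} = \frac{2 E}{9 - \frac{E}{3}}$ ($q{\left(E \right)} = \frac{E + E}{\left(4 - \frac{E}{3}\right) + 5} = \frac{2 E}{9 - \frac{E}{3}}$)
$b{\left(B \right)} = - \frac{87}{7}$ ($b{\left(B \right)} = -18 - \frac{78}{-27 + 13} = -18 - \frac{78}{-14} = -18 - 78 \left(- \frac{1}{14}\right) = -18 + \frac{39}{7} = - \frac{87}{7}$)
$\frac{1}{b{\left(Z \right)} + Y{\left(302 \right)}} = \frac{1}{- \frac{87}{7} - 107} = \frac{1}{- \frac{836}{7}} = - \frac{7}{836}$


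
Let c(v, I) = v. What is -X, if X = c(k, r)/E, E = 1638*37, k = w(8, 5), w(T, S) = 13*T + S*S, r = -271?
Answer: -43/20202 ≈ -0.0021285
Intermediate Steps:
w(T, S) = S² + 13*T (w(T, S) = 13*T + S² = S² + 13*T)
k = 129 (k = 5² + 13*8 = 25 + 104 = 129)
E = 60606
X = 43/20202 (X = 129/60606 = 129*(1/60606) = 43/20202 ≈ 0.0021285)
-X = -1*43/20202 = -43/20202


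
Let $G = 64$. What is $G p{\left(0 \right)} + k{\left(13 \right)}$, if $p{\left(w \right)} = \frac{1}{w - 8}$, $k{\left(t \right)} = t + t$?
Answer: $18$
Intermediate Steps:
$k{\left(t \right)} = 2 t$
$p{\left(w \right)} = \frac{1}{-8 + w}$
$G p{\left(0 \right)} + k{\left(13 \right)} = \frac{64}{-8 + 0} + 2 \cdot 13 = \frac{64}{-8} + 26 = 64 \left(- \frac{1}{8}\right) + 26 = -8 + 26 = 18$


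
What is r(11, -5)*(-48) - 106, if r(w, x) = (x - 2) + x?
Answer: 470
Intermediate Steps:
r(w, x) = -2 + 2*x (r(w, x) = (-2 + x) + x = -2 + 2*x)
r(11, -5)*(-48) - 106 = (-2 + 2*(-5))*(-48) - 106 = (-2 - 10)*(-48) - 106 = -12*(-48) - 106 = 576 - 106 = 470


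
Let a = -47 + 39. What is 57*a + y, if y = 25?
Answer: -431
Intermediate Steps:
a = -8
57*a + y = 57*(-8) + 25 = -456 + 25 = -431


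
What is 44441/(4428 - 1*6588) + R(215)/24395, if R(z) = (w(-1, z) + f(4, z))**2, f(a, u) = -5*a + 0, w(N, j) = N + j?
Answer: -200568887/10538640 ≈ -19.032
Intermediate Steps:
f(a, u) = -5*a
R(z) = (-21 + z)**2 (R(z) = ((-1 + z) - 5*4)**2 = ((-1 + z) - 20)**2 = (-21 + z)**2)
44441/(4428 - 1*6588) + R(215)/24395 = 44441/(4428 - 1*6588) + (-21 + 215)**2/24395 = 44441/(4428 - 6588) + 194**2*(1/24395) = 44441/(-2160) + 37636*(1/24395) = 44441*(-1/2160) + 37636/24395 = -44441/2160 + 37636/24395 = -200568887/10538640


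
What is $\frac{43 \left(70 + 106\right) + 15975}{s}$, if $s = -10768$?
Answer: $- \frac{23543}{10768} \approx -2.1864$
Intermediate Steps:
$\frac{43 \left(70 + 106\right) + 15975}{s} = \frac{43 \left(70 + 106\right) + 15975}{-10768} = \left(43 \cdot 176 + 15975\right) \left(- \frac{1}{10768}\right) = \left(7568 + 15975\right) \left(- \frac{1}{10768}\right) = 23543 \left(- \frac{1}{10768}\right) = - \frac{23543}{10768}$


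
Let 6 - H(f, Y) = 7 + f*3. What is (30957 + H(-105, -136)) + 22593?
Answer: 53864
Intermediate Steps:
H(f, Y) = -1 - 3*f (H(f, Y) = 6 - (7 + f*3) = 6 - (7 + 3*f) = 6 + (-7 - 3*f) = -1 - 3*f)
(30957 + H(-105, -136)) + 22593 = (30957 + (-1 - 3*(-105))) + 22593 = (30957 + (-1 + 315)) + 22593 = (30957 + 314) + 22593 = 31271 + 22593 = 53864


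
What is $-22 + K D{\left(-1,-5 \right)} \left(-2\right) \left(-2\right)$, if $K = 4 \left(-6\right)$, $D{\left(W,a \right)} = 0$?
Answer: $-22$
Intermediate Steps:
$K = -24$
$-22 + K D{\left(-1,-5 \right)} \left(-2\right) \left(-2\right) = -22 - 24 \cdot 0 \left(-2\right) \left(-2\right) = -22 - 24 \cdot 0 \left(-2\right) = -22 - 0 = -22 + 0 = -22$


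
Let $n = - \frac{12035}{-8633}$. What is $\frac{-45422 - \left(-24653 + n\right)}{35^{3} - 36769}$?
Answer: $- \frac{89655406}{26356549} \approx -3.4016$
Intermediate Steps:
$n = \frac{12035}{8633}$ ($n = \left(-12035\right) \left(- \frac{1}{8633}\right) = \frac{12035}{8633} \approx 1.3941$)
$\frac{-45422 - \left(-24653 + n\right)}{35^{3} - 36769} = \frac{-45422 + \left(24653 - \frac{12035}{8633}\right)}{35^{3} - 36769} = \frac{-45422 + \left(24653 - \frac{12035}{8633}\right)}{42875 - 36769} = \frac{-45422 + \frac{212817314}{8633}}{6106} = \left(- \frac{179310812}{8633}\right) \frac{1}{6106} = - \frac{89655406}{26356549}$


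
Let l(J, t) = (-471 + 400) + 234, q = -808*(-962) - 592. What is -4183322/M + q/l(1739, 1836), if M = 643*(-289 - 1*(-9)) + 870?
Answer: 69921968583/14602355 ≈ 4788.4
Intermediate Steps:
M = -179170 (M = 643*(-289 + 9) + 870 = 643*(-280) + 870 = -180040 + 870 = -179170)
q = 776704 (q = 777296 - 592 = 776704)
l(J, t) = 163 (l(J, t) = -71 + 234 = 163)
-4183322/M + q/l(1739, 1836) = -4183322/(-179170) + 776704/163 = -4183322*(-1/179170) + 776704*(1/163) = 2091661/89585 + 776704/163 = 69921968583/14602355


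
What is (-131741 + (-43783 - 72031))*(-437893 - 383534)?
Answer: 203348360985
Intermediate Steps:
(-131741 + (-43783 - 72031))*(-437893 - 383534) = (-131741 - 115814)*(-821427) = -247555*(-821427) = 203348360985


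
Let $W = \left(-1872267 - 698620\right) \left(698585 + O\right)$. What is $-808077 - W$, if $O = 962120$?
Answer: $4269484087258$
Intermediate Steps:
$W = -4269484895335$ ($W = \left(-1872267 - 698620\right) \left(698585 + 962120\right) = \left(-2570887\right) 1660705 = -4269484895335$)
$-808077 - W = -808077 - -4269484895335 = -808077 + 4269484895335 = 4269484087258$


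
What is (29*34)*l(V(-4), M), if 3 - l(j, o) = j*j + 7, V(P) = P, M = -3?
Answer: -19720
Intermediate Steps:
l(j, o) = -4 - j**2 (l(j, o) = 3 - (j*j + 7) = 3 - (j**2 + 7) = 3 - (7 + j**2) = 3 + (-7 - j**2) = -4 - j**2)
(29*34)*l(V(-4), M) = (29*34)*(-4 - 1*(-4)**2) = 986*(-4 - 1*16) = 986*(-4 - 16) = 986*(-20) = -19720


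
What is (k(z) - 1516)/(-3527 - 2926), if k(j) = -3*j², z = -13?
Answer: 2023/6453 ≈ 0.31350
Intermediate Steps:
(k(z) - 1516)/(-3527 - 2926) = (-3*(-13)² - 1516)/(-3527 - 2926) = (-3*169 - 1516)/(-6453) = (-507 - 1516)*(-1/6453) = -2023*(-1/6453) = 2023/6453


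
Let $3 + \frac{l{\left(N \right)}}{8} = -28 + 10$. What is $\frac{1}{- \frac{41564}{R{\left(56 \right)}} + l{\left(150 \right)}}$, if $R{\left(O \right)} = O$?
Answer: $- \frac{14}{12743} \approx -0.0010986$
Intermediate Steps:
$l{\left(N \right)} = -168$ ($l{\left(N \right)} = -24 + 8 \left(-28 + 10\right) = -24 + 8 \left(-18\right) = -24 - 144 = -168$)
$\frac{1}{- \frac{41564}{R{\left(56 \right)}} + l{\left(150 \right)}} = \frac{1}{- \frac{41564}{56} - 168} = \frac{1}{\left(-41564\right) \frac{1}{56} - 168} = \frac{1}{- \frac{10391}{14} - 168} = \frac{1}{- \frac{12743}{14}} = - \frac{14}{12743}$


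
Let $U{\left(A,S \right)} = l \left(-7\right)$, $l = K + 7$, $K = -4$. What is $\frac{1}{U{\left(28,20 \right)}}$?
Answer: $- \frac{1}{21} \approx -0.047619$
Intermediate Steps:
$l = 3$ ($l = -4 + 7 = 3$)
$U{\left(A,S \right)} = -21$ ($U{\left(A,S \right)} = 3 \left(-7\right) = -21$)
$\frac{1}{U{\left(28,20 \right)}} = \frac{1}{-21} = - \frac{1}{21}$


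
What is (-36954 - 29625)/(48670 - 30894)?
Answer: -66579/17776 ≈ -3.7454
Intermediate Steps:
(-36954 - 29625)/(48670 - 30894) = -66579/17776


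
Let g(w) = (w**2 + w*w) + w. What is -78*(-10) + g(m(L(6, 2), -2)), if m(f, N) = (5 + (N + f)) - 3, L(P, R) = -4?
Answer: 808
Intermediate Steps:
m(f, N) = 2 + N + f (m(f, N) = (5 + N + f) - 3 = 2 + N + f)
g(w) = w + 2*w**2 (g(w) = (w**2 + w**2) + w = 2*w**2 + w = w + 2*w**2)
-78*(-10) + g(m(L(6, 2), -2)) = -78*(-10) + (2 - 2 - 4)*(1 + 2*(2 - 2 - 4)) = 780 - 4*(1 + 2*(-4)) = 780 - 4*(1 - 8) = 780 - 4*(-7) = 780 + 28 = 808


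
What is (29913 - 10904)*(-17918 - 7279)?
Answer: -478969773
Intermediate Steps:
(29913 - 10904)*(-17918 - 7279) = 19009*(-25197) = -478969773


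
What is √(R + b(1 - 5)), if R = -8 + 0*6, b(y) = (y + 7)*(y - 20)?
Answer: 4*I*√5 ≈ 8.9443*I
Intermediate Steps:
b(y) = (-20 + y)*(7 + y) (b(y) = (7 + y)*(-20 + y) = (-20 + y)*(7 + y))
R = -8 (R = -8 + 0 = -8)
√(R + b(1 - 5)) = √(-8 + (-140 + (1 - 5)² - 13*(1 - 5))) = √(-8 + (-140 + (-4)² - 13*(-4))) = √(-8 + (-140 + 16 + 52)) = √(-8 - 72) = √(-80) = 4*I*√5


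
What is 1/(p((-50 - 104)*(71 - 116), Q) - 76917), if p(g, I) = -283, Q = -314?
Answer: -1/77200 ≈ -1.2953e-5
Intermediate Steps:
1/(p((-50 - 104)*(71 - 116), Q) - 76917) = 1/(-283 - 76917) = 1/(-77200) = -1/77200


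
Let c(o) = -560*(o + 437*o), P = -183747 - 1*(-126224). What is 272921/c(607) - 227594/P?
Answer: 33869624351557/8564309554080 ≈ 3.9547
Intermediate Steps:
P = -57523 (P = -183747 + 126224 = -57523)
c(o) = -245280*o
272921/c(607) - 227594/P = 272921/((-245280*607)) - 227594/(-57523) = 272921/(-148884960) - 227594*(-1/57523) = 272921*(-1/148884960) + 227594/57523 = -272921/148884960 + 227594/57523 = 33869624351557/8564309554080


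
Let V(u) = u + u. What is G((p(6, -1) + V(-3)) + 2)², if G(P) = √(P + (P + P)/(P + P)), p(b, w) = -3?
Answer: -6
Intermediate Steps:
V(u) = 2*u
G(P) = √(1 + P) (G(P) = √(P + (2*P)/((2*P))) = √(P + (2*P)*(1/(2*P))) = √(P + 1) = √(1 + P))
G((p(6, -1) + V(-3)) + 2)² = (√(1 + ((-3 + 2*(-3)) + 2)))² = (√(1 + ((-3 - 6) + 2)))² = (√(1 + (-9 + 2)))² = (√(1 - 7))² = (√(-6))² = (I*√6)² = -6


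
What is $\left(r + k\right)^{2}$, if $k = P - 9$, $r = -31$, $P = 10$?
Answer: $900$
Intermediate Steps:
$k = 1$ ($k = 10 - 9 = 1$)
$\left(r + k\right)^{2} = \left(-31 + 1\right)^{2} = \left(-30\right)^{2} = 900$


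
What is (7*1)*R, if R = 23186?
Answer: 162302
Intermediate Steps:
(7*1)*R = (7*1)*23186 = 7*23186 = 162302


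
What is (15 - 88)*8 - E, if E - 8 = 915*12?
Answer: -11572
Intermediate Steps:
E = 10988 (E = 8 + 915*12 = 8 + 10980 = 10988)
(15 - 88)*8 - E = (15 - 88)*8 - 1*10988 = -73*8 - 10988 = -584 - 10988 = -11572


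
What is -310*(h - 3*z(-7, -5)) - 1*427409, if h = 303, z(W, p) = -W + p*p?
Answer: -491579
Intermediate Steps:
z(W, p) = p**2 - W (z(W, p) = -W + p**2 = p**2 - W)
-310*(h - 3*z(-7, -5)) - 1*427409 = -310*(303 - 3*((-5)**2 - 1*(-7))) - 1*427409 = -310*(303 - 3*(25 + 7)) - 427409 = -310*(303 - 3*32) - 427409 = -310*(303 - 96) - 427409 = -310*207 - 427409 = -64170 - 427409 = -491579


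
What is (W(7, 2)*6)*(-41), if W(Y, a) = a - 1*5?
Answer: 738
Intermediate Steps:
W(Y, a) = -5 + a (W(Y, a) = a - 5 = -5 + a)
(W(7, 2)*6)*(-41) = ((-5 + 2)*6)*(-41) = -3*6*(-41) = -18*(-41) = 738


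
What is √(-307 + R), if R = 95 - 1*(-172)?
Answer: 2*I*√10 ≈ 6.3246*I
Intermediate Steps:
R = 267 (R = 95 + 172 = 267)
√(-307 + R) = √(-307 + 267) = √(-40) = 2*I*√10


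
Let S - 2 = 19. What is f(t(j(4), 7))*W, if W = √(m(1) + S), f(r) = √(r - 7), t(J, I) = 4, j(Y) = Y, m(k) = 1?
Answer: I*√66 ≈ 8.124*I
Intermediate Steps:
S = 21 (S = 2 + 19 = 21)
f(r) = √(-7 + r)
W = √22 (W = √(1 + 21) = √22 ≈ 4.6904)
f(t(j(4), 7))*W = √(-7 + 4)*√22 = √(-3)*√22 = (I*√3)*√22 = I*√66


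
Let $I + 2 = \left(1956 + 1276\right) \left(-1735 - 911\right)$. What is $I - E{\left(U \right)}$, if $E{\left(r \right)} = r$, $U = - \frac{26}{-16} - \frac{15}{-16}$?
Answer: $- \frac{136830025}{16} \approx -8.5519 \cdot 10^{6}$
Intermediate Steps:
$U = \frac{41}{16}$ ($U = \left(-26\right) \left(- \frac{1}{16}\right) - - \frac{15}{16} = \frac{13}{8} + \frac{15}{16} = \frac{41}{16} \approx 2.5625$)
$I = -8551874$ ($I = -2 + \left(1956 + 1276\right) \left(-1735 - 911\right) = -2 + 3232 \left(-2646\right) = -2 - 8551872 = -8551874$)
$I - E{\left(U \right)} = -8551874 - \frac{41}{16} = - \frac{136830025}{16}$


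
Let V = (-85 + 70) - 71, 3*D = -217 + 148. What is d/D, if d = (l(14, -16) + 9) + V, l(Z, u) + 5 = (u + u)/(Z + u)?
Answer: 66/23 ≈ 2.8696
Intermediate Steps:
l(Z, u) = -5 + 2*u/(Z + u) (l(Z, u) = -5 + (u + u)/(Z + u) = -5 + (2*u)/(Z + u) = -5 + 2*u/(Z + u))
D = -23 (D = (-217 + 148)/3 = (⅓)*(-69) = -23)
V = -86 (V = -15 - 71 = -86)
d = -66 (d = ((-5*14 - 3*(-16))/(14 - 16) + 9) - 86 = ((-70 + 48)/(-2) + 9) - 86 = (-½*(-22) + 9) - 86 = (11 + 9) - 86 = 20 - 86 = -66)
d/D = -66/(-23) = -66*(-1/23) = 66/23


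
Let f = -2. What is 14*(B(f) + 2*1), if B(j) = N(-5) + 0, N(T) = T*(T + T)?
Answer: 728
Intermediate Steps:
N(T) = 2*T**2 (N(T) = T*(2*T) = 2*T**2)
B(j) = 50 (B(j) = 2*(-5)**2 + 0 = 2*25 + 0 = 50 + 0 = 50)
14*(B(f) + 2*1) = 14*(50 + 2*1) = 14*(50 + 2) = 14*52 = 728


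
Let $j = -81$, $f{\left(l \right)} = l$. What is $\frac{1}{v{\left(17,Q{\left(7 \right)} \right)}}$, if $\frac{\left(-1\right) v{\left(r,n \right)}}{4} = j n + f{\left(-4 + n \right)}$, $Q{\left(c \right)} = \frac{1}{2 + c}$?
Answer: $\frac{9}{464} \approx 0.019397$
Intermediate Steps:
$v{\left(r,n \right)} = 16 + 320 n$ ($v{\left(r,n \right)} = - 4 \left(- 81 n + \left(-4 + n\right)\right) = - 4 \left(-4 - 80 n\right) = 16 + 320 n$)
$\frac{1}{v{\left(17,Q{\left(7 \right)} \right)}} = \frac{1}{16 + \frac{320}{2 + 7}} = \frac{1}{16 + \frac{320}{9}} = \frac{1}{\frac{464}{9}} = \frac{9}{464}$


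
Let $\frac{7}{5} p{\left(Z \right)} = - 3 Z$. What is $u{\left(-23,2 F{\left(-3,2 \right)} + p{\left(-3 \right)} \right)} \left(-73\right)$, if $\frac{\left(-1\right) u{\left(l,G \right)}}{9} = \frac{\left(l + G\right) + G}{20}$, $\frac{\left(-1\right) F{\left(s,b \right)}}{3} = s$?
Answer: $\frac{118917}{140} \approx 849.41$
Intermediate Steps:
$F{\left(s,b \right)} = - 3 s$
$p{\left(Z \right)} = - \frac{15 Z}{7}$ ($p{\left(Z \right)} = \frac{5 \left(- 3 Z\right)}{7} = - \frac{15 Z}{7}$)
$u{\left(l,G \right)} = - \frac{9 G}{10} - \frac{9 l}{20}$ ($u{\left(l,G \right)} = - 9 \frac{\left(l + G\right) + G}{20} = - 9 \left(\left(G + l\right) + G\right) \frac{1}{20} = - 9 \left(l + 2 G\right) \frac{1}{20} = - 9 \left(\frac{G}{10} + \frac{l}{20}\right) = - \frac{9 G}{10} - \frac{9 l}{20}$)
$u{\left(-23,2 F{\left(-3,2 \right)} + p{\left(-3 \right)} \right)} \left(-73\right) = \left(- \frac{9 \left(2 \left(\left(-3\right) \left(-3\right)\right) - - \frac{45}{7}\right)}{10} - - \frac{207}{20}\right) \left(-73\right) = \left(- \frac{9 \left(2 \cdot 9 + \frac{45}{7}\right)}{10} + \frac{207}{20}\right) \left(-73\right) = \left(- \frac{9 \left(18 + \frac{45}{7}\right)}{10} + \frac{207}{20}\right) \left(-73\right) = \left(\left(- \frac{9}{10}\right) \frac{171}{7} + \frac{207}{20}\right) \left(-73\right) = \left(- \frac{1539}{70} + \frac{207}{20}\right) \left(-73\right) = \left(- \frac{1629}{140}\right) \left(-73\right) = \frac{118917}{140}$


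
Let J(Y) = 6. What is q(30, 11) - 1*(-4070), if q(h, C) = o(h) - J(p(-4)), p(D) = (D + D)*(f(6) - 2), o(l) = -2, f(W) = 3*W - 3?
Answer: 4062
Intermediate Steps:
f(W) = -3 + 3*W
p(D) = 26*D (p(D) = (D + D)*((-3 + 3*6) - 2) = (2*D)*((-3 + 18) - 2) = (2*D)*(15 - 2) = (2*D)*13 = 26*D)
q(h, C) = -8 (q(h, C) = -2 - 1*6 = -2 - 6 = -8)
q(30, 11) - 1*(-4070) = -8 - 1*(-4070) = -8 + 4070 = 4062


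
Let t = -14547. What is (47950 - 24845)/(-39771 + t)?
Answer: -23105/54318 ≈ -0.42537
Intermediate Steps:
(47950 - 24845)/(-39771 + t) = (47950 - 24845)/(-39771 - 14547) = 23105/(-54318) = 23105*(-1/54318) = -23105/54318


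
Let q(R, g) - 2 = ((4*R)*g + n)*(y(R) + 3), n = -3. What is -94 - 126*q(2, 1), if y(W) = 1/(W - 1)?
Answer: -2866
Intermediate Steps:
y(W) = 1/(-1 + W)
q(R, g) = 2 + (-3 + 4*R*g)*(3 + 1/(-1 + R)) (q(R, g) = 2 + ((4*R)*g - 3)*(1/(-1 + R) + 3) = 2 + (4*R*g - 3)*(3 + 1/(-1 + R)) = 2 + (-3 + 4*R*g)*(3 + 1/(-1 + R)))
-94 - 126*q(2, 1) = -94 - 126*(-3 + (-1 + 2)*(-7 + 12*2*1) + 4*2*1)/(-1 + 2) = -94 - 126*(-3 + 1*(-7 + 24) + 8)/1 = -94 - 126*(-3 + 1*17 + 8) = -94 - 126*(-3 + 17 + 8) = -94 - 126*22 = -94 - 2772 = -2866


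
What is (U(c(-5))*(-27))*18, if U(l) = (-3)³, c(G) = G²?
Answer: 13122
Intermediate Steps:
U(l) = -27
(U(c(-5))*(-27))*18 = -27*(-27)*18 = 729*18 = 13122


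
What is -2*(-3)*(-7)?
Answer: -42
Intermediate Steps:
-2*(-3)*(-7) = 6*(-7) = -42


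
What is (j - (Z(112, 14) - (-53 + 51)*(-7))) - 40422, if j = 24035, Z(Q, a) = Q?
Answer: -16485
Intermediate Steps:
(j - (Z(112, 14) - (-53 + 51)*(-7))) - 40422 = (24035 - (112 - (-53 + 51)*(-7))) - 40422 = (24035 - (112 - (-2)*(-7))) - 40422 = (24035 - (112 - 1*14)) - 40422 = (24035 - (112 - 14)) - 40422 = (24035 - 1*98) - 40422 = (24035 - 98) - 40422 = 23937 - 40422 = -16485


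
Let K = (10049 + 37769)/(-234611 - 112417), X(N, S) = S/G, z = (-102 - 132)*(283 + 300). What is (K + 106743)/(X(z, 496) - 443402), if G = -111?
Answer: -685291096741/2846677508884 ≈ -0.24073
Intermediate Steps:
z = -136422 (z = -234*583 = -136422)
X(N, S) = -S/111 (X(N, S) = S/(-111) = S*(-1/111) = -S/111)
K = -23909/173514 (K = 47818/(-347028) = 47818*(-1/347028) = -23909/173514 ≈ -0.13779)
(K + 106743)/(X(z, 496) - 443402) = (-23909/173514 + 106743)/(-1/111*496 - 443402) = 18521380993/(173514*(-496/111 - 443402)) = 18521380993/(173514*(-49218118/111)) = (18521380993/173514)*(-111/49218118) = -685291096741/2846677508884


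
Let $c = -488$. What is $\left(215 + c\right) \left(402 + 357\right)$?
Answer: $-207207$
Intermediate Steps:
$\left(215 + c\right) \left(402 + 357\right) = \left(215 - 488\right) \left(402 + 357\right) = \left(-273\right) 759 = -207207$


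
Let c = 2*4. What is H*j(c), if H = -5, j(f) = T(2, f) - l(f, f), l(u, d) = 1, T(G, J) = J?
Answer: -35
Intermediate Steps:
c = 8
j(f) = -1 + f (j(f) = f - 1*1 = f - 1 = -1 + f)
H*j(c) = -5*(-1 + 8) = -5*7 = -35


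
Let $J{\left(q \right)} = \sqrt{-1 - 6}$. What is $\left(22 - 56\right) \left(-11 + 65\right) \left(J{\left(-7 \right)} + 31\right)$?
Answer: $-56916 - 1836 i \sqrt{7} \approx -56916.0 - 4857.6 i$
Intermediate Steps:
$J{\left(q \right)} = i \sqrt{7}$ ($J{\left(q \right)} = \sqrt{-1 - 6} = \sqrt{-7} = i \sqrt{7}$)
$\left(22 - 56\right) \left(-11 + 65\right) \left(J{\left(-7 \right)} + 31\right) = \left(22 - 56\right) \left(-11 + 65\right) \left(i \sqrt{7} + 31\right) = - 34 \cdot 54 \left(31 + i \sqrt{7}\right) = - 34 \left(1674 + 54 i \sqrt{7}\right) = -56916 - 1836 i \sqrt{7}$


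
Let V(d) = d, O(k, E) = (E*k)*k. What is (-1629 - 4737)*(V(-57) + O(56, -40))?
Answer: 798913902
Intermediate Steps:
O(k, E) = E*k²
(-1629 - 4737)*(V(-57) + O(56, -40)) = (-1629 - 4737)*(-57 - 40*56²) = -6366*(-57 - 40*3136) = -6366*(-57 - 125440) = -6366*(-125497) = 798913902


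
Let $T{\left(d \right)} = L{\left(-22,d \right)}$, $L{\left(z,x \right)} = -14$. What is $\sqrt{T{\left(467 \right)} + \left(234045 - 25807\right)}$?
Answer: $12 \sqrt{1446} \approx 456.32$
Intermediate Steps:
$T{\left(d \right)} = -14$
$\sqrt{T{\left(467 \right)} + \left(234045 - 25807\right)} = \sqrt{-14 + \left(234045 - 25807\right)} = \sqrt{-14 + 208238} = \sqrt{208224} = 12 \sqrt{1446}$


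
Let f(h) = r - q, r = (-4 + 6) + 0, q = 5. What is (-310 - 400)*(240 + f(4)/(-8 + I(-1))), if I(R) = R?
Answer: -511910/3 ≈ -1.7064e+5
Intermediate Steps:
r = 2 (r = 2 + 0 = 2)
f(h) = -3 (f(h) = 2 - 1*5 = 2 - 5 = -3)
(-310 - 400)*(240 + f(4)/(-8 + I(-1))) = (-310 - 400)*(240 - 3/(-8 - 1)) = -710*(240 - 3/(-9)) = -710*(240 - 3*(-⅑)) = -710*(240 + ⅓) = -710*721/3 = -511910/3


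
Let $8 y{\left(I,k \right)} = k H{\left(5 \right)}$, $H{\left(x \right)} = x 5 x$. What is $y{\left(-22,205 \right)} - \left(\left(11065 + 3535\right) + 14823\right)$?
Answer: $- \frac{209759}{8} \approx -26220.0$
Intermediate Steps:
$H{\left(x \right)} = 5 x^{2}$ ($H{\left(x \right)} = 5 x x = 5 x^{2}$)
$y{\left(I,k \right)} = \frac{125 k}{8}$ ($y{\left(I,k \right)} = \frac{k 5 \cdot 5^{2}}{8} = \frac{k 5 \cdot 25}{8} = \frac{k 125}{8} = \frac{125 k}{8}$)
$y{\left(-22,205 \right)} - \left(\left(11065 + 3535\right) + 14823\right) = \frac{125}{8} \cdot 205 - \left(\left(11065 + 3535\right) + 14823\right) = \frac{25625}{8} - \left(14600 + 14823\right) = \frac{25625}{8} - 29423 = - \frac{209759}{8}$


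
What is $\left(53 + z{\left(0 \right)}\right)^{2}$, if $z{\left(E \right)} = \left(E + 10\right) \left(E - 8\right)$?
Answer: $729$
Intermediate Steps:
$z{\left(E \right)} = \left(-8 + E\right) \left(10 + E\right)$ ($z{\left(E \right)} = \left(10 + E\right) \left(-8 + E\right) = \left(-8 + E\right) \left(10 + E\right)$)
$\left(53 + z{\left(0 \right)}\right)^{2} = \left(53 + \left(-80 + 0^{2} + 2 \cdot 0\right)\right)^{2} = \left(53 + \left(-80 + 0 + 0\right)\right)^{2} = \left(53 - 80\right)^{2} = \left(-27\right)^{2} = 729$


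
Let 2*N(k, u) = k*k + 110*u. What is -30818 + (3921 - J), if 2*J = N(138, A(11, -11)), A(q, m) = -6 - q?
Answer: -62381/2 ≈ -31191.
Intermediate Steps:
N(k, u) = k²/2 + 55*u (N(k, u) = (k*k + 110*u)/2 = (k² + 110*u)/2 = k²/2 + 55*u)
J = 8587/2 (J = ((½)*138² + 55*(-6 - 1*11))/2 = ((½)*19044 + 55*(-6 - 11))/2 = (9522 + 55*(-17))/2 = (9522 - 935)/2 = (½)*8587 = 8587/2 ≈ 4293.5)
-30818 + (3921 - J) = -30818 + (3921 - 1*8587/2) = -30818 + (3921 - 8587/2) = -30818 - 745/2 = -62381/2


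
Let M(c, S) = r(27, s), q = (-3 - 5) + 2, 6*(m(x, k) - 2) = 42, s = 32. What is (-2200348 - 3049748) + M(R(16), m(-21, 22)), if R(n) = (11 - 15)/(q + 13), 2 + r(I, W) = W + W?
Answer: -5250034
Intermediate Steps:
m(x, k) = 9 (m(x, k) = 2 + (1/6)*42 = 2 + 7 = 9)
q = -6 (q = -8 + 2 = -6)
r(I, W) = -2 + 2*W (r(I, W) = -2 + (W + W) = -2 + 2*W)
R(n) = -4/7 (R(n) = (11 - 15)/(-6 + 13) = -4/7)
M(c, S) = 62 (M(c, S) = -2 + 2*32 = -2 + 64 = 62)
(-2200348 - 3049748) + M(R(16), m(-21, 22)) = (-2200348 - 3049748) + 62 = -5250096 + 62 = -5250034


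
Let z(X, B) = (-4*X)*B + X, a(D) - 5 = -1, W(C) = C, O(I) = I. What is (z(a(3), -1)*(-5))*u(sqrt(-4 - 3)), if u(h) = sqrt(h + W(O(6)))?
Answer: -100*sqrt(6 + I*sqrt(7)) ≈ -250.57 - 52.794*I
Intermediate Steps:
a(D) = 4 (a(D) = 5 - 1 = 4)
u(h) = sqrt(6 + h) (u(h) = sqrt(h + 6) = sqrt(6 + h))
z(X, B) = X - 4*B*X (z(X, B) = -4*B*X + X = X - 4*B*X)
(z(a(3), -1)*(-5))*u(sqrt(-4 - 3)) = ((4*(1 - 4*(-1)))*(-5))*sqrt(6 + sqrt(-4 - 3)) = ((4*(1 + 4))*(-5))*sqrt(6 + sqrt(-7)) = ((4*5)*(-5))*sqrt(6 + I*sqrt(7)) = (20*(-5))*sqrt(6 + I*sqrt(7)) = -100*sqrt(6 + I*sqrt(7))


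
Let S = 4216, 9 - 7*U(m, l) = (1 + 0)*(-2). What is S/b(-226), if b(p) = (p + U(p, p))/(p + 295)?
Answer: -2036328/1571 ≈ -1296.2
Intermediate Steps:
U(m, l) = 11/7 (U(m, l) = 9/7 - (1 + 0)*(-2)/7 = 9/7 - (-2)/7 = 9/7 - 1/7*(-2) = 9/7 + 2/7 = 11/7)
b(p) = (11/7 + p)/(295 + p) (b(p) = (p + 11/7)/(p + 295) = (11/7 + p)/(295 + p))
S/b(-226) = 4216/(((11/7 - 226)/(295 - 226))) = 4216/((-1571/7/69)) = 4216/(((1/69)*(-1571/7))) = 4216/(-1571/483) = 4216*(-483/1571) = -2036328/1571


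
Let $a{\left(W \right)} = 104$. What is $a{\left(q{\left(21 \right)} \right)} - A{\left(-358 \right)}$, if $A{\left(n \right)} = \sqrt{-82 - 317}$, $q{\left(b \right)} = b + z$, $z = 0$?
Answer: $104 - i \sqrt{399} \approx 104.0 - 19.975 i$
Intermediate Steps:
$q{\left(b \right)} = b$ ($q{\left(b \right)} = b + 0 = b$)
$A{\left(n \right)} = i \sqrt{399}$ ($A{\left(n \right)} = \sqrt{-399} = i \sqrt{399}$)
$a{\left(q{\left(21 \right)} \right)} - A{\left(-358 \right)} = 104 - i \sqrt{399}$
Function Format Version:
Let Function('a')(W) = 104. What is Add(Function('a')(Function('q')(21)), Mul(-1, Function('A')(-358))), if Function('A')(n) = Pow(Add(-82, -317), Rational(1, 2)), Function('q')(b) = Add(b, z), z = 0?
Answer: Add(104, Mul(-1, I, Pow(399, Rational(1, 2)))) ≈ Add(104.00, Mul(-19.975, I))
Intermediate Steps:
Function('q')(b) = b (Function('q')(b) = Add(b, 0) = b)
Function('A')(n) = Mul(I, Pow(399, Rational(1, 2))) (Function('A')(n) = Pow(-399, Rational(1, 2)) = Mul(I, Pow(399, Rational(1, 2))))
Add(Function('a')(Function('q')(21)), Mul(-1, Function('A')(-358))) = Add(104, Mul(-1, Mul(I, Pow(399, Rational(1, 2))))) = Add(104, Mul(-1, I, Pow(399, Rational(1, 2))))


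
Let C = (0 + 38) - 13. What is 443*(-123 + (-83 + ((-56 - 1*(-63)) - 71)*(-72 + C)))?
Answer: 1241286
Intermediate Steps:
C = 25 (C = 38 - 13 = 25)
443*(-123 + (-83 + ((-56 - 1*(-63)) - 71)*(-72 + C))) = 443*(-123 + (-83 + ((-56 - 1*(-63)) - 71)*(-72 + 25))) = 443*(-123 + (-83 + ((-56 + 63) - 71)*(-47))) = 443*(-123 + (-83 + (7 - 71)*(-47))) = 443*(-123 + (-83 - 64*(-47))) = 443*(-123 + (-83 + 3008)) = 443*(-123 + 2925) = 443*2802 = 1241286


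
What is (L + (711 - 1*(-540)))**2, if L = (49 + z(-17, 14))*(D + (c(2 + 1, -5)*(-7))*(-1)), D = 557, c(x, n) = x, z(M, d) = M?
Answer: 389944009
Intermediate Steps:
L = 18496 (L = (49 - 17)*(557 + ((2 + 1)*(-7))*(-1)) = 32*(557 + (3*(-7))*(-1)) = 32*(557 - 21*(-1)) = 32*(557 + 21) = 32*578 = 18496)
(L + (711 - 1*(-540)))**2 = (18496 + (711 - 1*(-540)))**2 = (18496 + (711 + 540))**2 = (18496 + 1251)**2 = 19747**2 = 389944009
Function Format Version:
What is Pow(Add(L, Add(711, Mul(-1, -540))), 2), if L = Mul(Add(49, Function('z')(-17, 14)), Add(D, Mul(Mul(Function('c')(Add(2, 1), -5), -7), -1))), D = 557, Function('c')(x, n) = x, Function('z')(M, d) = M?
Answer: 389944009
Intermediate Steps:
L = 18496 (L = Mul(Add(49, -17), Add(557, Mul(Mul(Add(2, 1), -7), -1))) = Mul(32, Add(557, Mul(Mul(3, -7), -1))) = Mul(32, Add(557, Mul(-21, -1))) = Mul(32, Add(557, 21)) = Mul(32, 578) = 18496)
Pow(Add(L, Add(711, Mul(-1, -540))), 2) = Pow(Add(18496, Add(711, Mul(-1, -540))), 2) = Pow(Add(18496, Add(711, 540)), 2) = Pow(Add(18496, 1251), 2) = Pow(19747, 2) = 389944009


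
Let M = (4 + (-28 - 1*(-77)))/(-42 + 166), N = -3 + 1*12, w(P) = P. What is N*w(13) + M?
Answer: 14561/124 ≈ 117.43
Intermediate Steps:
N = 9 (N = -3 + 12 = 9)
M = 53/124 (M = (4 + (-28 + 77))/124 = (4 + 49)*(1/124) = 53*(1/124) = 53/124 ≈ 0.42742)
N*w(13) + M = 9*13 + 53/124 = 117 + 53/124 = 14561/124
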